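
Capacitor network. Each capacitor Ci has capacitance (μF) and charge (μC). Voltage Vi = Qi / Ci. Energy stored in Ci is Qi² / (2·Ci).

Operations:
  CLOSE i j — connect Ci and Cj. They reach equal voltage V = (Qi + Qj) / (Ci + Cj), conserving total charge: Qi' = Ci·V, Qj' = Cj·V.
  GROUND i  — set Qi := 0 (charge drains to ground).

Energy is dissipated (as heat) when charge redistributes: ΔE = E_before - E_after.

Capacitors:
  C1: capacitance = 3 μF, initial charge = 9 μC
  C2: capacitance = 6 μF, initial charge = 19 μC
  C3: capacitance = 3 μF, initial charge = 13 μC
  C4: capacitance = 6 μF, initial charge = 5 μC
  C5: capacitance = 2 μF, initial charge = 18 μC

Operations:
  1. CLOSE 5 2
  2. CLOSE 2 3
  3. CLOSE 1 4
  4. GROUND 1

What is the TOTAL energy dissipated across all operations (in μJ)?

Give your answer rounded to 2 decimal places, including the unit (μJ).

Initial: C1(3μF, Q=9μC, V=3.00V), C2(6μF, Q=19μC, V=3.17V), C3(3μF, Q=13μC, V=4.33V), C4(6μF, Q=5μC, V=0.83V), C5(2μF, Q=18μC, V=9.00V)
Op 1: CLOSE 5-2: Q_total=37.00, C_total=8.00, V=4.62; Q5=9.25, Q2=27.75; dissipated=25.521
Op 2: CLOSE 2-3: Q_total=40.75, C_total=9.00, V=4.53; Q2=27.17, Q3=13.58; dissipated=0.085
Op 3: CLOSE 1-4: Q_total=14.00, C_total=9.00, V=1.56; Q1=4.67, Q4=9.33; dissipated=4.694
Op 4: GROUND 1: Q1=0; energy lost=3.630
Total dissipated: 33.930 μJ

Answer: 33.93 μJ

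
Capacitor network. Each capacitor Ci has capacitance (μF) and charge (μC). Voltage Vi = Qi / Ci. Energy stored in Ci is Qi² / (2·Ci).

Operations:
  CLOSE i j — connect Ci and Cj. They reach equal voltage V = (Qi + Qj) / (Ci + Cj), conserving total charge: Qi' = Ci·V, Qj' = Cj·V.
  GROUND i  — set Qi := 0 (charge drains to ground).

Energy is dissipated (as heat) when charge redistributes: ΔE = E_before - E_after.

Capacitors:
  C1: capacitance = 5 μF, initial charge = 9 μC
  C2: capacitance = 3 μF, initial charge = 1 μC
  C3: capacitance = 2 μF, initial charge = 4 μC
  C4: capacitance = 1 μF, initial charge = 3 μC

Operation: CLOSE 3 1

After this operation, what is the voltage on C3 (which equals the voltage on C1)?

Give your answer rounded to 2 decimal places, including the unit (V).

Answer: 1.86 V

Derivation:
Initial: C1(5μF, Q=9μC, V=1.80V), C2(3μF, Q=1μC, V=0.33V), C3(2μF, Q=4μC, V=2.00V), C4(1μF, Q=3μC, V=3.00V)
Op 1: CLOSE 3-1: Q_total=13.00, C_total=7.00, V=1.86; Q3=3.71, Q1=9.29; dissipated=0.029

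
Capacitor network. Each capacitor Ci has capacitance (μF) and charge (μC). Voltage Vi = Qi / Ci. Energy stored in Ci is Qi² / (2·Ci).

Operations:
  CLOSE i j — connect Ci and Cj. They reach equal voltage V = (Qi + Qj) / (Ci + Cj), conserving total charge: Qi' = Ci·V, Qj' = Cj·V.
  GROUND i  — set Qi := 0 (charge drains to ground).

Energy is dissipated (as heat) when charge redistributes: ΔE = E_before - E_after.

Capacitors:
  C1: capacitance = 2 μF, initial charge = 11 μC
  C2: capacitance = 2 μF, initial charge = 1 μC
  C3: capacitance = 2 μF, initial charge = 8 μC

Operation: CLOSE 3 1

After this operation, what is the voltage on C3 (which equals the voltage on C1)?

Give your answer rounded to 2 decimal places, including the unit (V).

Answer: 4.75 V

Derivation:
Initial: C1(2μF, Q=11μC, V=5.50V), C2(2μF, Q=1μC, V=0.50V), C3(2μF, Q=8μC, V=4.00V)
Op 1: CLOSE 3-1: Q_total=19.00, C_total=4.00, V=4.75; Q3=9.50, Q1=9.50; dissipated=1.125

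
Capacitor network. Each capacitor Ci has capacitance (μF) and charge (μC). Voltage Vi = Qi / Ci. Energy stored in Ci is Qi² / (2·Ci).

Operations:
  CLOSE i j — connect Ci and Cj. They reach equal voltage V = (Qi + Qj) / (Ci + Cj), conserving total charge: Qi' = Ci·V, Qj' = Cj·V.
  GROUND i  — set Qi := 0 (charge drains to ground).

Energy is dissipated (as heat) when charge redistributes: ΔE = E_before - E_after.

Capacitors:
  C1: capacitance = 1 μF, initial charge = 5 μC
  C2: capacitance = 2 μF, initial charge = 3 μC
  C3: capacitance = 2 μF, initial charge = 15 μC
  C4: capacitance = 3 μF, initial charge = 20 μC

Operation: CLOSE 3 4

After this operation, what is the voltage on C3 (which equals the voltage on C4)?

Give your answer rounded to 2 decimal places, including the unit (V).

Answer: 7.00 V

Derivation:
Initial: C1(1μF, Q=5μC, V=5.00V), C2(2μF, Q=3μC, V=1.50V), C3(2μF, Q=15μC, V=7.50V), C4(3μF, Q=20μC, V=6.67V)
Op 1: CLOSE 3-4: Q_total=35.00, C_total=5.00, V=7.00; Q3=14.00, Q4=21.00; dissipated=0.417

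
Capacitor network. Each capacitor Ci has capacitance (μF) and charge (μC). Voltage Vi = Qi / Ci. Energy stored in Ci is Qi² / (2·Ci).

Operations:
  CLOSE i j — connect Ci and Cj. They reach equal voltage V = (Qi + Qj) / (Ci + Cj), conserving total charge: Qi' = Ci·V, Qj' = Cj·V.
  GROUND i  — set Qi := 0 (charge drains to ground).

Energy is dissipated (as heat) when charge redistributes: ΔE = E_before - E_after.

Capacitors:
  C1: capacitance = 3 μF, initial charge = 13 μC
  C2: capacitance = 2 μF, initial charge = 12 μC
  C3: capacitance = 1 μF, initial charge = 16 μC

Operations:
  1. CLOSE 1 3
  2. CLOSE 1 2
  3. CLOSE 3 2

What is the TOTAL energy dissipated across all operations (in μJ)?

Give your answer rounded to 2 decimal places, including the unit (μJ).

Answer: 52.06 μJ

Derivation:
Initial: C1(3μF, Q=13μC, V=4.33V), C2(2μF, Q=12μC, V=6.00V), C3(1μF, Q=16μC, V=16.00V)
Op 1: CLOSE 1-3: Q_total=29.00, C_total=4.00, V=7.25; Q1=21.75, Q3=7.25; dissipated=51.042
Op 2: CLOSE 1-2: Q_total=33.75, C_total=5.00, V=6.75; Q1=20.25, Q2=13.50; dissipated=0.938
Op 3: CLOSE 3-2: Q_total=20.75, C_total=3.00, V=6.92; Q3=6.92, Q2=13.83; dissipated=0.083
Total dissipated: 52.062 μJ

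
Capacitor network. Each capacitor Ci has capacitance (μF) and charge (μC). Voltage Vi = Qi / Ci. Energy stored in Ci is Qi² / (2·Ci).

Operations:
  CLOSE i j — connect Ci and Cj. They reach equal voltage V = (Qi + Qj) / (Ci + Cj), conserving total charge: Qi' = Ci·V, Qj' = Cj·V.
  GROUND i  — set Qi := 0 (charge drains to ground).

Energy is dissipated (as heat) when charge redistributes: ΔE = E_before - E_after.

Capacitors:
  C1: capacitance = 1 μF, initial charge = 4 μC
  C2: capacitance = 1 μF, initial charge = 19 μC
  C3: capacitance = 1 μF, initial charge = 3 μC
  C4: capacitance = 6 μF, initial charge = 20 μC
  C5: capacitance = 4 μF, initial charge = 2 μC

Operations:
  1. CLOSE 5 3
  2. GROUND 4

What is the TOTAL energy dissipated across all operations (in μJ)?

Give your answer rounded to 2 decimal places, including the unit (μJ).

Initial: C1(1μF, Q=4μC, V=4.00V), C2(1μF, Q=19μC, V=19.00V), C3(1μF, Q=3μC, V=3.00V), C4(6μF, Q=20μC, V=3.33V), C5(4μF, Q=2μC, V=0.50V)
Op 1: CLOSE 5-3: Q_total=5.00, C_total=5.00, V=1.00; Q5=4.00, Q3=1.00; dissipated=2.500
Op 2: GROUND 4: Q4=0; energy lost=33.333
Total dissipated: 35.833 μJ

Answer: 35.83 μJ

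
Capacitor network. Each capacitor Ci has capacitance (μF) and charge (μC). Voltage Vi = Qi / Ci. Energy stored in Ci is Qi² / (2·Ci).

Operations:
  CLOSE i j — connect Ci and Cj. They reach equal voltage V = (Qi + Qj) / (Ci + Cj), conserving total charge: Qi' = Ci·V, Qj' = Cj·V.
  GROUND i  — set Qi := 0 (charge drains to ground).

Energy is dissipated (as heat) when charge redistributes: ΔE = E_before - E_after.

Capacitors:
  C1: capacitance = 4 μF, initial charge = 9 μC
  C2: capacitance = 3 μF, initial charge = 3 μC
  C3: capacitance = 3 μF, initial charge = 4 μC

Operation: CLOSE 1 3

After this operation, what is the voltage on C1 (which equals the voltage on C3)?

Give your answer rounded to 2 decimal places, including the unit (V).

Initial: C1(4μF, Q=9μC, V=2.25V), C2(3μF, Q=3μC, V=1.00V), C3(3μF, Q=4μC, V=1.33V)
Op 1: CLOSE 1-3: Q_total=13.00, C_total=7.00, V=1.86; Q1=7.43, Q3=5.57; dissipated=0.720

Answer: 1.86 V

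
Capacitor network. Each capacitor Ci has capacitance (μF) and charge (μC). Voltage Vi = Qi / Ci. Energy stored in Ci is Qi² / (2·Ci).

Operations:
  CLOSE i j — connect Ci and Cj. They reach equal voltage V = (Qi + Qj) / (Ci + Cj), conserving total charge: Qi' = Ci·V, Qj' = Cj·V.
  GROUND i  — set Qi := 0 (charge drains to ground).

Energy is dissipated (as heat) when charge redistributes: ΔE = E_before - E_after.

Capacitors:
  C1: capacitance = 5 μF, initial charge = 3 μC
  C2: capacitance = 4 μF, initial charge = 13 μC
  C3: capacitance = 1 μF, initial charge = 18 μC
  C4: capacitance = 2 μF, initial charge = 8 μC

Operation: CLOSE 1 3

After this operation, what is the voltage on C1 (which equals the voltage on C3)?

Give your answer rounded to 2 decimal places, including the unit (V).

Initial: C1(5μF, Q=3μC, V=0.60V), C2(4μF, Q=13μC, V=3.25V), C3(1μF, Q=18μC, V=18.00V), C4(2μF, Q=8μC, V=4.00V)
Op 1: CLOSE 1-3: Q_total=21.00, C_total=6.00, V=3.50; Q1=17.50, Q3=3.50; dissipated=126.150

Answer: 3.50 V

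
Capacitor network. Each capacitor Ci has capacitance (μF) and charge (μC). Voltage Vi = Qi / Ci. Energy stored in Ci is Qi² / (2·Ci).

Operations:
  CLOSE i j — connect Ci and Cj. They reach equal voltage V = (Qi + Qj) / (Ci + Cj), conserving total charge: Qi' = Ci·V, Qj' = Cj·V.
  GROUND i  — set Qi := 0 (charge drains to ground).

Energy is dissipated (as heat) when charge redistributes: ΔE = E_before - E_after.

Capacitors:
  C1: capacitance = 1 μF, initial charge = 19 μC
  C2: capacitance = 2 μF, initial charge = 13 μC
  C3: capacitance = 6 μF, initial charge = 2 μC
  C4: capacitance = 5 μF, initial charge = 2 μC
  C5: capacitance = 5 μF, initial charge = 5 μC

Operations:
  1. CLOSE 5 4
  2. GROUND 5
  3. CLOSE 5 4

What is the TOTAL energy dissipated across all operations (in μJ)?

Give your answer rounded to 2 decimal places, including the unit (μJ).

Initial: C1(1μF, Q=19μC, V=19.00V), C2(2μF, Q=13μC, V=6.50V), C3(6μF, Q=2μC, V=0.33V), C4(5μF, Q=2μC, V=0.40V), C5(5μF, Q=5μC, V=1.00V)
Op 1: CLOSE 5-4: Q_total=7.00, C_total=10.00, V=0.70; Q5=3.50, Q4=3.50; dissipated=0.450
Op 2: GROUND 5: Q5=0; energy lost=1.225
Op 3: CLOSE 5-4: Q_total=3.50, C_total=10.00, V=0.35; Q5=1.75, Q4=1.75; dissipated=0.613
Total dissipated: 2.288 μJ

Answer: 2.29 μJ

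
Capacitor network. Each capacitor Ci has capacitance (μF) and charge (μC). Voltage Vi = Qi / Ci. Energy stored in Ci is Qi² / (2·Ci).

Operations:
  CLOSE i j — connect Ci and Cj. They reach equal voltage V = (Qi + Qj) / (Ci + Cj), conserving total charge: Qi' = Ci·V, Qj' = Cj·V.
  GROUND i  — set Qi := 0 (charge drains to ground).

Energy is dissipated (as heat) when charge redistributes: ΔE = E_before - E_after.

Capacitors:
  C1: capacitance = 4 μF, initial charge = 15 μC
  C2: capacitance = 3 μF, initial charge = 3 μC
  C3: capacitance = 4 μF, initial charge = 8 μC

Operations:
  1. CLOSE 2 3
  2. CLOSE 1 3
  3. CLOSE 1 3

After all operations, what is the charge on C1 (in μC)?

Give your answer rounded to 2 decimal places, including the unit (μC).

Answer: 10.64 μC

Derivation:
Initial: C1(4μF, Q=15μC, V=3.75V), C2(3μF, Q=3μC, V=1.00V), C3(4μF, Q=8μC, V=2.00V)
Op 1: CLOSE 2-3: Q_total=11.00, C_total=7.00, V=1.57; Q2=4.71, Q3=6.29; dissipated=0.857
Op 2: CLOSE 1-3: Q_total=21.29, C_total=8.00, V=2.66; Q1=10.64, Q3=10.64; dissipated=4.746
Op 3: CLOSE 1-3: Q_total=21.29, C_total=8.00, V=2.66; Q1=10.64, Q3=10.64; dissipated=0.000
Final charges: Q1=10.64, Q2=4.71, Q3=10.64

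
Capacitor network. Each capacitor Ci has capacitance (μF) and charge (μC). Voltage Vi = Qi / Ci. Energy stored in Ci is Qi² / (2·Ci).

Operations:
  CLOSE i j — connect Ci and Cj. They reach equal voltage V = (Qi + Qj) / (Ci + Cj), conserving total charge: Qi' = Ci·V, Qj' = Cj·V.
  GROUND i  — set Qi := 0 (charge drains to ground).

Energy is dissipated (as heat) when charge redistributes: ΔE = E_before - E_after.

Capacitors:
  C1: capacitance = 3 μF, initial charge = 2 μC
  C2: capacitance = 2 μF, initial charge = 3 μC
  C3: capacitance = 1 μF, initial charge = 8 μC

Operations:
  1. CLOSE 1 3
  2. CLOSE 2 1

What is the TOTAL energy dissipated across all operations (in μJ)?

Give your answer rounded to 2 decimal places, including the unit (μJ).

Initial: C1(3μF, Q=2μC, V=0.67V), C2(2μF, Q=3μC, V=1.50V), C3(1μF, Q=8μC, V=8.00V)
Op 1: CLOSE 1-3: Q_total=10.00, C_total=4.00, V=2.50; Q1=7.50, Q3=2.50; dissipated=20.167
Op 2: CLOSE 2-1: Q_total=10.50, C_total=5.00, V=2.10; Q2=4.20, Q1=6.30; dissipated=0.600
Total dissipated: 20.767 μJ

Answer: 20.77 μJ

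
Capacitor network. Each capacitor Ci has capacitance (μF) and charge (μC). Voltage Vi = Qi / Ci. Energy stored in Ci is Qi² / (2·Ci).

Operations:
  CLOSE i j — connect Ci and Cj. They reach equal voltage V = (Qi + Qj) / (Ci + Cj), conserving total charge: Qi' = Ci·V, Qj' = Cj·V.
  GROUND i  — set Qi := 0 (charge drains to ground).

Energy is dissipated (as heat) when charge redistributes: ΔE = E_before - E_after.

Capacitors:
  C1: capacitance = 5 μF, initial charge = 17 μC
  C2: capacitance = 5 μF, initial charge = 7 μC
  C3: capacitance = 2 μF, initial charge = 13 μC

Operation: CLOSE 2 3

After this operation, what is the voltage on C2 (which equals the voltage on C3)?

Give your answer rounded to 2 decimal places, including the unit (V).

Initial: C1(5μF, Q=17μC, V=3.40V), C2(5μF, Q=7μC, V=1.40V), C3(2μF, Q=13μC, V=6.50V)
Op 1: CLOSE 2-3: Q_total=20.00, C_total=7.00, V=2.86; Q2=14.29, Q3=5.71; dissipated=18.579

Answer: 2.86 V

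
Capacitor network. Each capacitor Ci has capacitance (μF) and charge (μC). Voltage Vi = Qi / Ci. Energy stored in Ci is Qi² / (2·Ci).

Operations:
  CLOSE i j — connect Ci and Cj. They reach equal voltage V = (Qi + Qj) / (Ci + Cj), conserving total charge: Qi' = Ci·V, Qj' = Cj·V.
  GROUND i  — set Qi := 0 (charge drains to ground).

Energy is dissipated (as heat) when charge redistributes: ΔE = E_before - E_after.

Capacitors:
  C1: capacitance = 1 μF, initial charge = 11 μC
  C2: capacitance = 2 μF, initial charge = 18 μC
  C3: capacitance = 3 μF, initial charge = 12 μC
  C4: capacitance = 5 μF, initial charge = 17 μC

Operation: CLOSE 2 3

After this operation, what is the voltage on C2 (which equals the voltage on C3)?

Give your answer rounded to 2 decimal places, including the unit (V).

Initial: C1(1μF, Q=11μC, V=11.00V), C2(2μF, Q=18μC, V=9.00V), C3(3μF, Q=12μC, V=4.00V), C4(5μF, Q=17μC, V=3.40V)
Op 1: CLOSE 2-3: Q_total=30.00, C_total=5.00, V=6.00; Q2=12.00, Q3=18.00; dissipated=15.000

Answer: 6.00 V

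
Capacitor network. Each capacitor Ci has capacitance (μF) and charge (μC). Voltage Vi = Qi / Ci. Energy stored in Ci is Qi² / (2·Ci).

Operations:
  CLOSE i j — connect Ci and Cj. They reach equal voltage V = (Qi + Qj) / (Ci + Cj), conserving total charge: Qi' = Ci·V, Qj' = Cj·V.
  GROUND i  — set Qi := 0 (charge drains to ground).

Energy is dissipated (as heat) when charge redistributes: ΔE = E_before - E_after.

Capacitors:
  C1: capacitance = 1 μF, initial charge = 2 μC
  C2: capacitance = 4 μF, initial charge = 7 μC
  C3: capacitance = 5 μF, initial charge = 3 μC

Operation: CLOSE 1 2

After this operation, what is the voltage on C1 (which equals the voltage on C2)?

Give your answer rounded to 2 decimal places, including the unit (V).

Initial: C1(1μF, Q=2μC, V=2.00V), C2(4μF, Q=7μC, V=1.75V), C3(5μF, Q=3μC, V=0.60V)
Op 1: CLOSE 1-2: Q_total=9.00, C_total=5.00, V=1.80; Q1=1.80, Q2=7.20; dissipated=0.025

Answer: 1.80 V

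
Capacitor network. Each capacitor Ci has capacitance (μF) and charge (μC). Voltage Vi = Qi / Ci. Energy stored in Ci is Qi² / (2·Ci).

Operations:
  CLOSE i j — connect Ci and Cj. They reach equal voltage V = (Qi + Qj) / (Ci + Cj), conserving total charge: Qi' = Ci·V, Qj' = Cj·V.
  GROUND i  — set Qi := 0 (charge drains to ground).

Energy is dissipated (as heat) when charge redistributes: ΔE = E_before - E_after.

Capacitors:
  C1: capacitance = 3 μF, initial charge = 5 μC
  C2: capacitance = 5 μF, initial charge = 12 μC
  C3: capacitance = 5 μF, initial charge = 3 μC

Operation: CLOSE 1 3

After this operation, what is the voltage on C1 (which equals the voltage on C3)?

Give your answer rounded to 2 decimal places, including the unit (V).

Answer: 1.00 V

Derivation:
Initial: C1(3μF, Q=5μC, V=1.67V), C2(5μF, Q=12μC, V=2.40V), C3(5μF, Q=3μC, V=0.60V)
Op 1: CLOSE 1-3: Q_total=8.00, C_total=8.00, V=1.00; Q1=3.00, Q3=5.00; dissipated=1.067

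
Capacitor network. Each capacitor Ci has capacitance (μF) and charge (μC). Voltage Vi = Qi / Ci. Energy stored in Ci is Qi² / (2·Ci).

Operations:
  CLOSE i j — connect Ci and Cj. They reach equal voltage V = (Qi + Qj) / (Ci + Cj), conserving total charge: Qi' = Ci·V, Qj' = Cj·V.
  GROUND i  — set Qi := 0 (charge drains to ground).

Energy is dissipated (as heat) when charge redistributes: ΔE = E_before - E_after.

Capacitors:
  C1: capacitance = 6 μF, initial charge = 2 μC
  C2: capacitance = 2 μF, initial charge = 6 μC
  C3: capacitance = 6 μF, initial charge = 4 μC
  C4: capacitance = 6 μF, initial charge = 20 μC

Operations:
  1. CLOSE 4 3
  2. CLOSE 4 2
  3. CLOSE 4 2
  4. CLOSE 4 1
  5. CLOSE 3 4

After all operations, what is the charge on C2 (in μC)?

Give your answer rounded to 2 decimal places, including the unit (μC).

Initial: C1(6μF, Q=2μC, V=0.33V), C2(2μF, Q=6μC, V=3.00V), C3(6μF, Q=4μC, V=0.67V), C4(6μF, Q=20μC, V=3.33V)
Op 1: CLOSE 4-3: Q_total=24.00, C_total=12.00, V=2.00; Q4=12.00, Q3=12.00; dissipated=10.667
Op 2: CLOSE 4-2: Q_total=18.00, C_total=8.00, V=2.25; Q4=13.50, Q2=4.50; dissipated=0.750
Op 3: CLOSE 4-2: Q_total=18.00, C_total=8.00, V=2.25; Q4=13.50, Q2=4.50; dissipated=0.000
Op 4: CLOSE 4-1: Q_total=15.50, C_total=12.00, V=1.29; Q4=7.75, Q1=7.75; dissipated=5.510
Op 5: CLOSE 3-4: Q_total=19.75, C_total=12.00, V=1.65; Q3=9.88, Q4=9.88; dissipated=0.753
Final charges: Q1=7.75, Q2=4.50, Q3=9.88, Q4=9.88

Answer: 4.50 μC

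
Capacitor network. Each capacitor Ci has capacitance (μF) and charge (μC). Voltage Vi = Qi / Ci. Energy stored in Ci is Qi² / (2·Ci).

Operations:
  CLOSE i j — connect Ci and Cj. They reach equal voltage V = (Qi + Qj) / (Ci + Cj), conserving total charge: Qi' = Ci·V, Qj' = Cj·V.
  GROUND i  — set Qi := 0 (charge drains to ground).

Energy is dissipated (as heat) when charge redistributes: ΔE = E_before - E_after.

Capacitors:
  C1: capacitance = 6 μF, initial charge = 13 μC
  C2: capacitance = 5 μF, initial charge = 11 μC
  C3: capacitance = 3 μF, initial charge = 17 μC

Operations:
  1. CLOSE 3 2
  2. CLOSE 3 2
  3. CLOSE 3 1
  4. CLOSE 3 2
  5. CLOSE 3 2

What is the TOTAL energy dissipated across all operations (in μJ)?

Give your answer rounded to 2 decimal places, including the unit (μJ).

Answer: 13.79 μJ

Derivation:
Initial: C1(6μF, Q=13μC, V=2.17V), C2(5μF, Q=11μC, V=2.20V), C3(3μF, Q=17μC, V=5.67V)
Op 1: CLOSE 3-2: Q_total=28.00, C_total=8.00, V=3.50; Q3=10.50, Q2=17.50; dissipated=11.267
Op 2: CLOSE 3-2: Q_total=28.00, C_total=8.00, V=3.50; Q3=10.50, Q2=17.50; dissipated=0.000
Op 3: CLOSE 3-1: Q_total=23.50, C_total=9.00, V=2.61; Q3=7.83, Q1=15.67; dissipated=1.778
Op 4: CLOSE 3-2: Q_total=25.33, C_total=8.00, V=3.17; Q3=9.50, Q2=15.83; dissipated=0.741
Op 5: CLOSE 3-2: Q_total=25.33, C_total=8.00, V=3.17; Q3=9.50, Q2=15.83; dissipated=0.000
Total dissipated: 13.785 μJ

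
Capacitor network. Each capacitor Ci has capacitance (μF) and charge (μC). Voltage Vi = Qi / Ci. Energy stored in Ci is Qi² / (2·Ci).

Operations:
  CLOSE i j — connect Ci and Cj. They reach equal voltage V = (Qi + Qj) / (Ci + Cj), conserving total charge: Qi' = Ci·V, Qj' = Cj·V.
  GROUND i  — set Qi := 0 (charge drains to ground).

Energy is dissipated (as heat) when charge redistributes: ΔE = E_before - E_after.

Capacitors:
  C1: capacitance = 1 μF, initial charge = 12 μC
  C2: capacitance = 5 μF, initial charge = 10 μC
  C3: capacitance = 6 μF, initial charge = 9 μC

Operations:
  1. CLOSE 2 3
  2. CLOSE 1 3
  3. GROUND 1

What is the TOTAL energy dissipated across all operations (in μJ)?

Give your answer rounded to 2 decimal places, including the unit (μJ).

Answer: 50.67 μJ

Derivation:
Initial: C1(1μF, Q=12μC, V=12.00V), C2(5μF, Q=10μC, V=2.00V), C3(6μF, Q=9μC, V=1.50V)
Op 1: CLOSE 2-3: Q_total=19.00, C_total=11.00, V=1.73; Q2=8.64, Q3=10.36; dissipated=0.341
Op 2: CLOSE 1-3: Q_total=22.36, C_total=7.00, V=3.19; Q1=3.19, Q3=19.17; dissipated=45.227
Op 3: GROUND 1: Q1=0; energy lost=5.103
Total dissipated: 50.671 μJ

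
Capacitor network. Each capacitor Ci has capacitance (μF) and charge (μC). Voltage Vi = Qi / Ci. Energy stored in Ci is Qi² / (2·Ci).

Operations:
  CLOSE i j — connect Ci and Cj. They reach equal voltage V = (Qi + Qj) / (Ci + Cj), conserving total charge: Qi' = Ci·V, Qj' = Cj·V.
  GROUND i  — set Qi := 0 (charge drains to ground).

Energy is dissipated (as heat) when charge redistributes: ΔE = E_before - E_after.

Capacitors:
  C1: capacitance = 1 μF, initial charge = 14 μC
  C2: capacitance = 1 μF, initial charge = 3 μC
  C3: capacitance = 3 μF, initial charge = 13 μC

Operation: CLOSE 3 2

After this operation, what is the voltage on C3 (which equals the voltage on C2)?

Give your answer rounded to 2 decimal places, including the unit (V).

Initial: C1(1μF, Q=14μC, V=14.00V), C2(1μF, Q=3μC, V=3.00V), C3(3μF, Q=13μC, V=4.33V)
Op 1: CLOSE 3-2: Q_total=16.00, C_total=4.00, V=4.00; Q3=12.00, Q2=4.00; dissipated=0.667

Answer: 4.00 V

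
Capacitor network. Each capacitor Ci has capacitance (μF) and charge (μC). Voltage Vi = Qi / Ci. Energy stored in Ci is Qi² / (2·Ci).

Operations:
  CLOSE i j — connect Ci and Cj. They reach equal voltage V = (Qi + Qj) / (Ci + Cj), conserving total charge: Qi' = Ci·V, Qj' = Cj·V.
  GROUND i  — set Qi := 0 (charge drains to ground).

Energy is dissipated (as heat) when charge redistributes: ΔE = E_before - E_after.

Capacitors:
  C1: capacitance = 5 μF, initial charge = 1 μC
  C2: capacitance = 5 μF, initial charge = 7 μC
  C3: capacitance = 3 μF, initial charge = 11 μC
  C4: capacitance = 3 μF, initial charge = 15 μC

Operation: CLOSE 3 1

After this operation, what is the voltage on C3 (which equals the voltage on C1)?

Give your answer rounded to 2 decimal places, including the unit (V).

Initial: C1(5μF, Q=1μC, V=0.20V), C2(5μF, Q=7μC, V=1.40V), C3(3μF, Q=11μC, V=3.67V), C4(3μF, Q=15μC, V=5.00V)
Op 1: CLOSE 3-1: Q_total=12.00, C_total=8.00, V=1.50; Q3=4.50, Q1=7.50; dissipated=11.267

Answer: 1.50 V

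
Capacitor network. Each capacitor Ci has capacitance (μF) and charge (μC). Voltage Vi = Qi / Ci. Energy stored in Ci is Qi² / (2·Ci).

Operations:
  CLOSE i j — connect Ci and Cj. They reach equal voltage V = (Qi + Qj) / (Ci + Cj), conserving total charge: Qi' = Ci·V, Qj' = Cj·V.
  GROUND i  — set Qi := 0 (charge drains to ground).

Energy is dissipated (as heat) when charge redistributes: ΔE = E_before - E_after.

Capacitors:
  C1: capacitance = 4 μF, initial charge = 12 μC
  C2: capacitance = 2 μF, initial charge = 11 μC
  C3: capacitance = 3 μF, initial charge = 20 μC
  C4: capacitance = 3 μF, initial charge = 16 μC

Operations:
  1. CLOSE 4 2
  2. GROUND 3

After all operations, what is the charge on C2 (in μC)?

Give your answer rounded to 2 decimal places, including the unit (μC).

Answer: 10.80 μC

Derivation:
Initial: C1(4μF, Q=12μC, V=3.00V), C2(2μF, Q=11μC, V=5.50V), C3(3μF, Q=20μC, V=6.67V), C4(3μF, Q=16μC, V=5.33V)
Op 1: CLOSE 4-2: Q_total=27.00, C_total=5.00, V=5.40; Q4=16.20, Q2=10.80; dissipated=0.017
Op 2: GROUND 3: Q3=0; energy lost=66.667
Final charges: Q1=12.00, Q2=10.80, Q3=0.00, Q4=16.20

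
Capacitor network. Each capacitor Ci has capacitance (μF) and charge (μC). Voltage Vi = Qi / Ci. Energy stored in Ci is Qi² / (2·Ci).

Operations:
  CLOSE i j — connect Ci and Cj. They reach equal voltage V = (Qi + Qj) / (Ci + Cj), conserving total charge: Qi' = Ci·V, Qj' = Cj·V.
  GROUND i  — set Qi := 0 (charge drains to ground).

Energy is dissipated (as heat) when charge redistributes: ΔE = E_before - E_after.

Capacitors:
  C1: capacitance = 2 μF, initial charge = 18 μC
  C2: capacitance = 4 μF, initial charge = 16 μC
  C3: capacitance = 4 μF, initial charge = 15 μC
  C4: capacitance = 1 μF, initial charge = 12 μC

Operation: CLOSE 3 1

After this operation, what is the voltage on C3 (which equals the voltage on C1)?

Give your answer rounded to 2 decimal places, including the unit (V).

Answer: 5.50 V

Derivation:
Initial: C1(2μF, Q=18μC, V=9.00V), C2(4μF, Q=16μC, V=4.00V), C3(4μF, Q=15μC, V=3.75V), C4(1μF, Q=12μC, V=12.00V)
Op 1: CLOSE 3-1: Q_total=33.00, C_total=6.00, V=5.50; Q3=22.00, Q1=11.00; dissipated=18.375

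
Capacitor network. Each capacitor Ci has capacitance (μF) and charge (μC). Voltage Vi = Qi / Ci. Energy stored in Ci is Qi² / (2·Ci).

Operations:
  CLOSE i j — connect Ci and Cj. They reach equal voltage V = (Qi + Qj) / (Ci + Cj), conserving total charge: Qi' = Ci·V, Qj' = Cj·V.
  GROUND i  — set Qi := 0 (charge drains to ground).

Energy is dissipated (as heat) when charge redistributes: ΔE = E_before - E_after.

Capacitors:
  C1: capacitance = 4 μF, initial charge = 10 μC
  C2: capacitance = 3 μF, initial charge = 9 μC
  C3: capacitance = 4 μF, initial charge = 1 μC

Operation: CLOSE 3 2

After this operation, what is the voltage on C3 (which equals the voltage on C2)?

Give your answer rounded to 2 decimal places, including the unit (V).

Answer: 1.43 V

Derivation:
Initial: C1(4μF, Q=10μC, V=2.50V), C2(3μF, Q=9μC, V=3.00V), C3(4μF, Q=1μC, V=0.25V)
Op 1: CLOSE 3-2: Q_total=10.00, C_total=7.00, V=1.43; Q3=5.71, Q2=4.29; dissipated=6.482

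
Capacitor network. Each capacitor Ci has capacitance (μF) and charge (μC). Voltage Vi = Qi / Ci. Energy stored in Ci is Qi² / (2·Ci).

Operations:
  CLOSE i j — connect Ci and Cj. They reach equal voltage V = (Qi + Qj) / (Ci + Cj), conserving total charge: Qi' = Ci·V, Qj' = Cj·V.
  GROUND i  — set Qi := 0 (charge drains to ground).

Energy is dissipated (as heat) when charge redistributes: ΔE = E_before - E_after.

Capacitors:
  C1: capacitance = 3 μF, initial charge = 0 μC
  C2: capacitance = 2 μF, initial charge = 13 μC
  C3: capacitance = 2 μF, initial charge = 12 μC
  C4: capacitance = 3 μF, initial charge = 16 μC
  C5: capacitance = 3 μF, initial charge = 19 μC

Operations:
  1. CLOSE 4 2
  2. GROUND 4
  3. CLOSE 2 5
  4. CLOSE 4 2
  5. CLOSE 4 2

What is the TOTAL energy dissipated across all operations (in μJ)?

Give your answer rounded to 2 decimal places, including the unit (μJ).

Initial: C1(3μF, Q=0μC, V=0.00V), C2(2μF, Q=13μC, V=6.50V), C3(2μF, Q=12μC, V=6.00V), C4(3μF, Q=16μC, V=5.33V), C5(3μF, Q=19μC, V=6.33V)
Op 1: CLOSE 4-2: Q_total=29.00, C_total=5.00, V=5.80; Q4=17.40, Q2=11.60; dissipated=0.817
Op 2: GROUND 4: Q4=0; energy lost=50.460
Op 3: CLOSE 2-5: Q_total=30.60, C_total=5.00, V=6.12; Q2=12.24, Q5=18.36; dissipated=0.171
Op 4: CLOSE 4-2: Q_total=12.24, C_total=5.00, V=2.45; Q4=7.34, Q2=4.90; dissipated=22.473
Op 5: CLOSE 4-2: Q_total=12.24, C_total=5.00, V=2.45; Q4=7.34, Q2=4.90; dissipated=0.000
Total dissipated: 73.920 μJ

Answer: 73.92 μJ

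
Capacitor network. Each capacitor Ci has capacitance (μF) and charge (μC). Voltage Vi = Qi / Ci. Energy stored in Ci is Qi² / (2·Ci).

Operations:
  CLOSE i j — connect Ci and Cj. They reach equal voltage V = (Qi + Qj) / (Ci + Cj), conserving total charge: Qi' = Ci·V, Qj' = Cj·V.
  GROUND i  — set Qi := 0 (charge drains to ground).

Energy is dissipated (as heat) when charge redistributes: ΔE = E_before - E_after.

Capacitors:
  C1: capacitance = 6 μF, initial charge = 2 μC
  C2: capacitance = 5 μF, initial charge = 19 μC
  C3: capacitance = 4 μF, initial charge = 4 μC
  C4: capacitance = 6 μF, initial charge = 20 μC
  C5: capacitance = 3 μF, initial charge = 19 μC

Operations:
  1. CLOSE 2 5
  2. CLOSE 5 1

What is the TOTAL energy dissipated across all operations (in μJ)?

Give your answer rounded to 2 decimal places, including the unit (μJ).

Initial: C1(6μF, Q=2μC, V=0.33V), C2(5μF, Q=19μC, V=3.80V), C3(4μF, Q=4μC, V=1.00V), C4(6μF, Q=20μC, V=3.33V), C5(3μF, Q=19μC, V=6.33V)
Op 1: CLOSE 2-5: Q_total=38.00, C_total=8.00, V=4.75; Q2=23.75, Q5=14.25; dissipated=6.017
Op 2: CLOSE 5-1: Q_total=16.25, C_total=9.00, V=1.81; Q5=5.42, Q1=10.83; dissipated=19.507
Total dissipated: 25.524 μJ

Answer: 25.52 μJ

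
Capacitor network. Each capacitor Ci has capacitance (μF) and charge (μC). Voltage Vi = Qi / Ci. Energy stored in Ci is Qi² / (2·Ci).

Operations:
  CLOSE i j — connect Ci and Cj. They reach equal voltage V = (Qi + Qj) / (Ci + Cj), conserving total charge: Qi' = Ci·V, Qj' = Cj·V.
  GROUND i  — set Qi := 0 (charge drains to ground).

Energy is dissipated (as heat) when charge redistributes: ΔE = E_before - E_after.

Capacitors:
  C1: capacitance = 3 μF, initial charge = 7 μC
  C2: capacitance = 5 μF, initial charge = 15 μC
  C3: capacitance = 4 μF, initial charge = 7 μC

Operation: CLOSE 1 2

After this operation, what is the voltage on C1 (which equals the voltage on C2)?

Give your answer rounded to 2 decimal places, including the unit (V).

Answer: 2.75 V

Derivation:
Initial: C1(3μF, Q=7μC, V=2.33V), C2(5μF, Q=15μC, V=3.00V), C3(4μF, Q=7μC, V=1.75V)
Op 1: CLOSE 1-2: Q_total=22.00, C_total=8.00, V=2.75; Q1=8.25, Q2=13.75; dissipated=0.417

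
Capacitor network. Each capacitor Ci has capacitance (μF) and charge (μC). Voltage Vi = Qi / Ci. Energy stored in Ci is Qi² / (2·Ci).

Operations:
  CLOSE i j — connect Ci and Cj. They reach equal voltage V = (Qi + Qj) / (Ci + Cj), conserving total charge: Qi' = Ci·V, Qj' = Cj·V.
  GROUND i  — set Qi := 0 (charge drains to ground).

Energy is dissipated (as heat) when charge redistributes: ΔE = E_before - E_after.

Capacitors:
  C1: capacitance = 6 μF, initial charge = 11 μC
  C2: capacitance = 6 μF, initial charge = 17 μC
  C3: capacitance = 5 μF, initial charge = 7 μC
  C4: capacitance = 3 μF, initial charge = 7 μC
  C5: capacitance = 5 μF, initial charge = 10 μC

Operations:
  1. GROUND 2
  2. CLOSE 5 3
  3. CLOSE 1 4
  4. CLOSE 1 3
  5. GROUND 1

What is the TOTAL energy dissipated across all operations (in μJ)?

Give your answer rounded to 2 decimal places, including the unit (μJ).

Answer: 35.33 μJ

Derivation:
Initial: C1(6μF, Q=11μC, V=1.83V), C2(6μF, Q=17μC, V=2.83V), C3(5μF, Q=7μC, V=1.40V), C4(3μF, Q=7μC, V=2.33V), C5(5μF, Q=10μC, V=2.00V)
Op 1: GROUND 2: Q2=0; energy lost=24.083
Op 2: CLOSE 5-3: Q_total=17.00, C_total=10.00, V=1.70; Q5=8.50, Q3=8.50; dissipated=0.450
Op 3: CLOSE 1-4: Q_total=18.00, C_total=9.00, V=2.00; Q1=12.00, Q4=6.00; dissipated=0.250
Op 4: CLOSE 1-3: Q_total=20.50, C_total=11.00, V=1.86; Q1=11.18, Q3=9.32; dissipated=0.123
Op 5: GROUND 1: Q1=0; energy lost=10.419
Total dissipated: 35.325 μJ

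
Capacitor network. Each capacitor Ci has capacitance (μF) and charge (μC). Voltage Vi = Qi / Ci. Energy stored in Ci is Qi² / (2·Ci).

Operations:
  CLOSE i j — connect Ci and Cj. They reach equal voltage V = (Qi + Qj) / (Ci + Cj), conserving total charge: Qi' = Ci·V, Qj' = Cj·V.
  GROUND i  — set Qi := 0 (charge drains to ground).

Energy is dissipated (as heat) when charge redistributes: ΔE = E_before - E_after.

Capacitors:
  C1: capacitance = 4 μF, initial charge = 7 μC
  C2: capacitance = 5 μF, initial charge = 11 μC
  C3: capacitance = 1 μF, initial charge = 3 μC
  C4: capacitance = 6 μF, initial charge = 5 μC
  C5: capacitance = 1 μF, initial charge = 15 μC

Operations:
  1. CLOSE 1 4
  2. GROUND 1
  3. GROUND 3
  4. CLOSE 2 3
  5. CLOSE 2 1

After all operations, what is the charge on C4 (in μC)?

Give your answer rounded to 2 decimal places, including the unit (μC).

Initial: C1(4μF, Q=7μC, V=1.75V), C2(5μF, Q=11μC, V=2.20V), C3(1μF, Q=3μC, V=3.00V), C4(6μF, Q=5μC, V=0.83V), C5(1μF, Q=15μC, V=15.00V)
Op 1: CLOSE 1-4: Q_total=12.00, C_total=10.00, V=1.20; Q1=4.80, Q4=7.20; dissipated=1.008
Op 2: GROUND 1: Q1=0; energy lost=2.880
Op 3: GROUND 3: Q3=0; energy lost=4.500
Op 4: CLOSE 2-3: Q_total=11.00, C_total=6.00, V=1.83; Q2=9.17, Q3=1.83; dissipated=2.017
Op 5: CLOSE 2-1: Q_total=9.17, C_total=9.00, V=1.02; Q2=5.09, Q1=4.07; dissipated=3.735
Final charges: Q1=4.07, Q2=5.09, Q3=1.83, Q4=7.20, Q5=15.00

Answer: 7.20 μC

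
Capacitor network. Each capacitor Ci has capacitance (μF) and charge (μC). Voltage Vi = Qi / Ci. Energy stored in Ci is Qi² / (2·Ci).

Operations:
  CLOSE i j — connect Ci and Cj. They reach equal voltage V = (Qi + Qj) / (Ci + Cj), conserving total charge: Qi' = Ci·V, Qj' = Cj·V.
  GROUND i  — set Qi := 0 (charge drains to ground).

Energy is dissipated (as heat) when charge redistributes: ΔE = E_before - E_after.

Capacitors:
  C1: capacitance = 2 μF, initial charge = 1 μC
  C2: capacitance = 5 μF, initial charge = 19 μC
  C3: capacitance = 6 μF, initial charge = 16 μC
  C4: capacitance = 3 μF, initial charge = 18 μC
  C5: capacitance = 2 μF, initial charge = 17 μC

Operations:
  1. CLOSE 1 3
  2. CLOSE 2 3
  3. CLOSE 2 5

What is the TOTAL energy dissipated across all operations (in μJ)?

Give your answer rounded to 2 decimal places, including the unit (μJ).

Answer: 29.86 μJ

Derivation:
Initial: C1(2μF, Q=1μC, V=0.50V), C2(5μF, Q=19μC, V=3.80V), C3(6μF, Q=16μC, V=2.67V), C4(3μF, Q=18μC, V=6.00V), C5(2μF, Q=17μC, V=8.50V)
Op 1: CLOSE 1-3: Q_total=17.00, C_total=8.00, V=2.12; Q1=4.25, Q3=12.75; dissipated=3.521
Op 2: CLOSE 2-3: Q_total=31.75, C_total=11.00, V=2.89; Q2=14.43, Q3=17.32; dissipated=3.826
Op 3: CLOSE 2-5: Q_total=31.43, C_total=7.00, V=4.49; Q2=22.45, Q5=8.98; dissipated=22.509
Total dissipated: 29.856 μJ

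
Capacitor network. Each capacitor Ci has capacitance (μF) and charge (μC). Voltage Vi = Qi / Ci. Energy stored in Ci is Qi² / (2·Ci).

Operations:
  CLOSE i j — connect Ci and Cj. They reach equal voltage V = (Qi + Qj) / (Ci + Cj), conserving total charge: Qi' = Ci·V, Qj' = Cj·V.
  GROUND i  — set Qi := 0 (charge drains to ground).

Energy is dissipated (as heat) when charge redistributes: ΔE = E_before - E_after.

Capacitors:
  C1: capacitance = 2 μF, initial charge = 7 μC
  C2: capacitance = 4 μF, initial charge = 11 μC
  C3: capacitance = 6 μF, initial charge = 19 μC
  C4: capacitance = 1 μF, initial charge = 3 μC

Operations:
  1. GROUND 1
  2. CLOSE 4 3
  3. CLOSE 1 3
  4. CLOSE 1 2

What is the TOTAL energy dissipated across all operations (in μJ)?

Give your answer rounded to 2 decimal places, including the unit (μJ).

Initial: C1(2μF, Q=7μC, V=3.50V), C2(4μF, Q=11μC, V=2.75V), C3(6μF, Q=19μC, V=3.17V), C4(1μF, Q=3μC, V=3.00V)
Op 1: GROUND 1: Q1=0; energy lost=12.250
Op 2: CLOSE 4-3: Q_total=22.00, C_total=7.00, V=3.14; Q4=3.14, Q3=18.86; dissipated=0.012
Op 3: CLOSE 1-3: Q_total=18.86, C_total=8.00, V=2.36; Q1=4.71, Q3=14.14; dissipated=7.408
Op 4: CLOSE 1-2: Q_total=15.71, C_total=6.00, V=2.62; Q1=5.24, Q2=10.48; dissipated=0.103
Total dissipated: 19.773 μJ

Answer: 19.77 μJ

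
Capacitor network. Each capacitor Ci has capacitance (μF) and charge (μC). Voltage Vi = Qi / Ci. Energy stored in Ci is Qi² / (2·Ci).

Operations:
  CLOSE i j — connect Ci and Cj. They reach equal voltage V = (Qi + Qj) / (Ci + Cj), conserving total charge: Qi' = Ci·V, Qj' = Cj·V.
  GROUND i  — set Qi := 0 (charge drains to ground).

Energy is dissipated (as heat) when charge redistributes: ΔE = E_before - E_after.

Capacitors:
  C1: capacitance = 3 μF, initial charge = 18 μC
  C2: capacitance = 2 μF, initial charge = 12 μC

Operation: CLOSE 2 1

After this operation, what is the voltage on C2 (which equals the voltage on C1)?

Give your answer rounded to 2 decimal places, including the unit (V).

Answer: 6.00 V

Derivation:
Initial: C1(3μF, Q=18μC, V=6.00V), C2(2μF, Q=12μC, V=6.00V)
Op 1: CLOSE 2-1: Q_total=30.00, C_total=5.00, V=6.00; Q2=12.00, Q1=18.00; dissipated=0.000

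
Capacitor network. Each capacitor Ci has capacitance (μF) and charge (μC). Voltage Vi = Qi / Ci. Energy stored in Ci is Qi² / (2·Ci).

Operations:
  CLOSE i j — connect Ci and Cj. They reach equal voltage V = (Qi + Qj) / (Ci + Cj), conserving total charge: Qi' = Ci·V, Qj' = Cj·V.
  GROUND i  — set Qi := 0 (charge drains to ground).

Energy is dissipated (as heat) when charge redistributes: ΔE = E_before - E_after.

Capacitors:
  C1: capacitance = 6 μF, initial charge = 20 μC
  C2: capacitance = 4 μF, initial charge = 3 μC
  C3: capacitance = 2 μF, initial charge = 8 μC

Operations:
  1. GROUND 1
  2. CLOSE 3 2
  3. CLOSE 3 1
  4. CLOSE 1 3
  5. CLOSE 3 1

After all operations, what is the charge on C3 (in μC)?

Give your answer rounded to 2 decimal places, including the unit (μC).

Initial: C1(6μF, Q=20μC, V=3.33V), C2(4μF, Q=3μC, V=0.75V), C3(2μF, Q=8μC, V=4.00V)
Op 1: GROUND 1: Q1=0; energy lost=33.333
Op 2: CLOSE 3-2: Q_total=11.00, C_total=6.00, V=1.83; Q3=3.67, Q2=7.33; dissipated=7.042
Op 3: CLOSE 3-1: Q_total=3.67, C_total=8.00, V=0.46; Q3=0.92, Q1=2.75; dissipated=2.521
Op 4: CLOSE 1-3: Q_total=3.67, C_total=8.00, V=0.46; Q1=2.75, Q3=0.92; dissipated=0.000
Op 5: CLOSE 3-1: Q_total=3.67, C_total=8.00, V=0.46; Q3=0.92, Q1=2.75; dissipated=0.000
Final charges: Q1=2.75, Q2=7.33, Q3=0.92

Answer: 0.92 μC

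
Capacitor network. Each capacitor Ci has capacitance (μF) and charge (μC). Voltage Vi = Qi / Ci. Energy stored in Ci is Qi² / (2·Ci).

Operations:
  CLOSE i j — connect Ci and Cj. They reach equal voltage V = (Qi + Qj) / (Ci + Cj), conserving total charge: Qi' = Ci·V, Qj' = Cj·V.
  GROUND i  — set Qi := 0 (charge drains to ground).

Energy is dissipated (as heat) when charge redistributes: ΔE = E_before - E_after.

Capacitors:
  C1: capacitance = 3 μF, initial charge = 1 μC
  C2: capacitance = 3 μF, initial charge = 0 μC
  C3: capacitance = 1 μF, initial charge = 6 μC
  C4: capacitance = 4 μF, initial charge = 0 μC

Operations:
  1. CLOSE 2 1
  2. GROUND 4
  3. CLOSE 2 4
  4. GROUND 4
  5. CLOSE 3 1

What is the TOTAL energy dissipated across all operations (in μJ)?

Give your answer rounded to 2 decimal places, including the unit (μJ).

Answer: 12.88 μJ

Derivation:
Initial: C1(3μF, Q=1μC, V=0.33V), C2(3μF, Q=0μC, V=0.00V), C3(1μF, Q=6μC, V=6.00V), C4(4μF, Q=0μC, V=0.00V)
Op 1: CLOSE 2-1: Q_total=1.00, C_total=6.00, V=0.17; Q2=0.50, Q1=0.50; dissipated=0.083
Op 2: GROUND 4: Q4=0; energy lost=0.000
Op 3: CLOSE 2-4: Q_total=0.50, C_total=7.00, V=0.07; Q2=0.21, Q4=0.29; dissipated=0.024
Op 4: GROUND 4: Q4=0; energy lost=0.010
Op 5: CLOSE 3-1: Q_total=6.50, C_total=4.00, V=1.62; Q3=1.62, Q1=4.88; dissipated=12.760
Total dissipated: 12.878 μJ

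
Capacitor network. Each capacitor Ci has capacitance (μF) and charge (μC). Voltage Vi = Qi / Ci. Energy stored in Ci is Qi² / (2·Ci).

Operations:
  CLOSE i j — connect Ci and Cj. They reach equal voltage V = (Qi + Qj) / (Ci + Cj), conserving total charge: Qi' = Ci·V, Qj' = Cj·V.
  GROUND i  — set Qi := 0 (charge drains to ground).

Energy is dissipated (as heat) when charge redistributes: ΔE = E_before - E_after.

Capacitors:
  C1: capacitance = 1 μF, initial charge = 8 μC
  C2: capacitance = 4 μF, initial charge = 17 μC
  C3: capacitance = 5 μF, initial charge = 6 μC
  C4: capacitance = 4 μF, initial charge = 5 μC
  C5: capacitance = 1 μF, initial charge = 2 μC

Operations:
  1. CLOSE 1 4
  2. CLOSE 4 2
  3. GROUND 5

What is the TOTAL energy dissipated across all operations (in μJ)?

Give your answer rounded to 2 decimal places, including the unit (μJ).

Initial: C1(1μF, Q=8μC, V=8.00V), C2(4μF, Q=17μC, V=4.25V), C3(5μF, Q=6μC, V=1.20V), C4(4μF, Q=5μC, V=1.25V), C5(1μF, Q=2μC, V=2.00V)
Op 1: CLOSE 1-4: Q_total=13.00, C_total=5.00, V=2.60; Q1=2.60, Q4=10.40; dissipated=18.225
Op 2: CLOSE 4-2: Q_total=27.40, C_total=8.00, V=3.42; Q4=13.70, Q2=13.70; dissipated=2.723
Op 3: GROUND 5: Q5=0; energy lost=2.000
Total dissipated: 22.948 μJ

Answer: 22.95 μJ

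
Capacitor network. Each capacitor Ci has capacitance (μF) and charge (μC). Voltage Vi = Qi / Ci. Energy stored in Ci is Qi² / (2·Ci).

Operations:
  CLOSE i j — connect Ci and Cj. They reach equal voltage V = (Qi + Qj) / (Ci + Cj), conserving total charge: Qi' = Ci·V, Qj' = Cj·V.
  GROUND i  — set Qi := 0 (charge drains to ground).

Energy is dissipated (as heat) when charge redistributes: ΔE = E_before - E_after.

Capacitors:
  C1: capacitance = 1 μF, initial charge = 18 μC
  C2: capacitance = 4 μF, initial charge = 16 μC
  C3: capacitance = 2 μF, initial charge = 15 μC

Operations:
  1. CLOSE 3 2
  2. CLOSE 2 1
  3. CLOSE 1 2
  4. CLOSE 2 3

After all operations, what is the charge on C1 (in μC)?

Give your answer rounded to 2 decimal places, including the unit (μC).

Answer: 7.73 μC

Derivation:
Initial: C1(1μF, Q=18μC, V=18.00V), C2(4μF, Q=16μC, V=4.00V), C3(2μF, Q=15μC, V=7.50V)
Op 1: CLOSE 3-2: Q_total=31.00, C_total=6.00, V=5.17; Q3=10.33, Q2=20.67; dissipated=8.167
Op 2: CLOSE 2-1: Q_total=38.67, C_total=5.00, V=7.73; Q2=30.93, Q1=7.73; dissipated=65.878
Op 3: CLOSE 1-2: Q_total=38.67, C_total=5.00, V=7.73; Q1=7.73, Q2=30.93; dissipated=0.000
Op 4: CLOSE 2-3: Q_total=41.27, C_total=6.00, V=6.88; Q2=27.51, Q3=13.76; dissipated=4.392
Final charges: Q1=7.73, Q2=27.51, Q3=13.76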